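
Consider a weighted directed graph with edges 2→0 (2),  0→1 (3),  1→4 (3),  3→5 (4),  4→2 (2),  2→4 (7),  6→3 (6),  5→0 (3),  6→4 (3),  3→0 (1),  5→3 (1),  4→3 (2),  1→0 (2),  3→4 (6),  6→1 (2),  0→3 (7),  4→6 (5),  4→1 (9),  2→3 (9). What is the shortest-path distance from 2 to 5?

13

A few of the 2→5 routes:
2 → 3 → 5: 9 + 4 = 13
2 → 4 → 6 → 3 → 5: 7 + 5 + 6 + 4 = 22
2 → 4 → 3 → 5: 7 + 2 + 4 = 13
2 → 0 → 1 → 4 → 3 → 5: 2 + 3 + 3 + 2 + 4 = 14
2 → 0 → 3 → 5: 2 + 7 + 4 = 13
Shortest: 13.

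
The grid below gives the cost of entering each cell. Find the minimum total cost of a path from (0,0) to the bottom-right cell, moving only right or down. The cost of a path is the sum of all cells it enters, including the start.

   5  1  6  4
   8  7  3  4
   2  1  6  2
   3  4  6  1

22

Cheapest: r0c0 r0c1 r0c2 r1c2 r1c3 r2c3 r3c3
  5 + 1 + 6 + 3 + 4 + 2 + 1 = 22
For comparison, the top-then-right route costs 23.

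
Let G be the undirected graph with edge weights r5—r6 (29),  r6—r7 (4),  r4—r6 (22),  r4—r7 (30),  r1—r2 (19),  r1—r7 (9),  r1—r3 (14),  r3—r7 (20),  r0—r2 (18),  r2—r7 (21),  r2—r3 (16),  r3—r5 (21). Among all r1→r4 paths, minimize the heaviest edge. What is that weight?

22

Comparing a few candidate routes:
r1-r7-r6-r4: max(9, 4, 22) = 22
r1-r3-r2-r7-r6-r4: max(14, 16, 21, 4, 22) = 22
r1-r7-r2-r3-r5-r6-r4: max(9, 21, 16, 21, 29, 22) = 29
r1-r2-r3-r7-r6-r4: max(19, 16, 20, 4, 22) = 22
r1-r3-r7-r6-r4: max(14, 20, 4, 22) = 22
r1-r2-r7-r6-r4: max(19, 21, 4, 22) = 22
Smallest bottleneck: 22.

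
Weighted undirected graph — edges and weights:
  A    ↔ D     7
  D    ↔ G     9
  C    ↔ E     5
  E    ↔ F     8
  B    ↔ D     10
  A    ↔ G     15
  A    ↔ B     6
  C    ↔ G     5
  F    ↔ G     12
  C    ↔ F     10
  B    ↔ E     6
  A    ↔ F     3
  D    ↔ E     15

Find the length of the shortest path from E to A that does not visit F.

Comparing a few candidate routes:
E - B - A: 6 + 6 = 12
E - D - A: 15 + 7 = 22
E - B - D - A: 6 + 10 + 7 = 23
Shortest: 12.

12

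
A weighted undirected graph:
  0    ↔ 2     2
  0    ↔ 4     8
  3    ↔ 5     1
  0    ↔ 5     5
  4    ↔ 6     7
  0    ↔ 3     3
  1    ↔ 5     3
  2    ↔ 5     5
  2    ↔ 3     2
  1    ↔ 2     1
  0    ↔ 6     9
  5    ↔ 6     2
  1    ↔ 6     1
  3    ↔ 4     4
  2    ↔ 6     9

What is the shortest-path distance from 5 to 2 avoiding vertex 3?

Some routes from 5 to 2 avoiding 3:
5 - 0 - 2: 5 + 2 = 7
5 - 2: 5
5 - 6 - 1 - 2: 2 + 1 + 1 = 4
5 - 1 - 2: 3 + 1 = 4
The minimum is 4.

4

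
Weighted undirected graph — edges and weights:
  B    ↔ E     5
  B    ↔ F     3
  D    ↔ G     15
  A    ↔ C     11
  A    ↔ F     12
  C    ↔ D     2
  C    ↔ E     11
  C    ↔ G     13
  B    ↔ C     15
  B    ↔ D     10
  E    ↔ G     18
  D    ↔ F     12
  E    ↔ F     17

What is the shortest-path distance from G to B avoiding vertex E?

25

A few of the G→B routes:
G -> C -> D -> B: 13 + 2 + 10 = 25
G -> C -> D -> F -> B: 13 + 2 + 12 + 3 = 30
G -> C -> B: 13 + 15 = 28
G -> D -> B: 15 + 10 = 25
Shortest: 25.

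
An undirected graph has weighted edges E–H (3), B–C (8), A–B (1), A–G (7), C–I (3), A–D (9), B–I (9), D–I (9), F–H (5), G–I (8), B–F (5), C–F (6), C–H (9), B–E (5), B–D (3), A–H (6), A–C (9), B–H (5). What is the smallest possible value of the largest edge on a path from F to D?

Some routes from F to D:
F-C-I-G-A-H-B-D: max(6, 3, 8, 7, 6, 5, 3) = 8
F-H-B-D: max(5, 5, 3) = 5
F-B-D: max(5, 3) = 5
F-H-E-B-D: max(5, 3, 5, 3) = 5
F-H-A-B-D: max(5, 6, 1, 3) = 6
F-C-I-G-A-H-E-B-D: max(6, 3, 8, 7, 6, 3, 5, 3) = 8
Smallest bottleneck: 5.

5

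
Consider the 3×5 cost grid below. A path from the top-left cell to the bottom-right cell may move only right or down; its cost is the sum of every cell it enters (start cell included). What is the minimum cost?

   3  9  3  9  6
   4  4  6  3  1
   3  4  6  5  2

One optimal route is [0,0] → [1,0] → [1,1] → [1,2] → [1,3] → [1,4] → [2,4].
Its cost is 3 + 4 + 4 + 6 + 3 + 1 + 2 = 23.
(Top row then right column would cost 33.)

23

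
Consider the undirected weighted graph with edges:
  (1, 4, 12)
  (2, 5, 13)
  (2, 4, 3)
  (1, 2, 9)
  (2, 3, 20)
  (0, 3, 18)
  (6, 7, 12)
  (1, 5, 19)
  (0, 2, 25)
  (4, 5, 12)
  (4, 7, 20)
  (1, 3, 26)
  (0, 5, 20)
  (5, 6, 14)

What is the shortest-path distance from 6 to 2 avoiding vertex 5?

35

Paths from 6 to 2 avoiding 5:
6 -> 7 -> 4 -> 1 -> 2: 12 + 20 + 12 + 9 = 53
6 -> 7 -> 4 -> 1 -> 3 -> 0 -> 2: 12 + 20 + 12 + 26 + 18 + 25 = 113
6 -> 7 -> 4 -> 1 -> 3 -> 2: 12 + 20 + 12 + 26 + 20 = 90
6 -> 7 -> 4 -> 2: 12 + 20 + 3 = 35
Shortest: 35.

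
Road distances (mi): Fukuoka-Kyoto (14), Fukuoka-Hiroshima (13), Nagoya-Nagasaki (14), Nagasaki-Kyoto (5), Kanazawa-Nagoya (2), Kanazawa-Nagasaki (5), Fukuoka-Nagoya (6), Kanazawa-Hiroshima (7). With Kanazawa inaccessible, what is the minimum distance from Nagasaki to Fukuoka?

19

Candidate routes:
Nagasaki -> Kyoto -> Fukuoka: 5 + 14 = 19
Nagasaki -> Nagoya -> Fukuoka: 14 + 6 = 20
Shortest: 19 mi.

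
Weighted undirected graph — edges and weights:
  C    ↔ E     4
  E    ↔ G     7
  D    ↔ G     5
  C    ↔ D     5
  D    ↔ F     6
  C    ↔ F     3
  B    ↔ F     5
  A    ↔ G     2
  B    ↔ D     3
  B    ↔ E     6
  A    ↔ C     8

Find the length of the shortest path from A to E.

9

Comparing a few candidate routes:
A → G → D → B → E: 2 + 5 + 3 + 6 = 16
A → C → E: 8 + 4 = 12
A → G → D → C → E: 2 + 5 + 5 + 4 = 16
A → G → E: 2 + 7 = 9
A → G → D → F → C → E: 2 + 5 + 6 + 3 + 4 = 20
Shortest: 9.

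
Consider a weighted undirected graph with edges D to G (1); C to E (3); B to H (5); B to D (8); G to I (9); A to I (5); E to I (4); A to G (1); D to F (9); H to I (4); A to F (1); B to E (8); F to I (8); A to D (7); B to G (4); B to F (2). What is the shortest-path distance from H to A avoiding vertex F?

Some routes from H to A avoiding F:
H → B → D → G → A: 5 + 8 + 1 + 1 = 15
H → B → G → D → A: 5 + 4 + 1 + 7 = 17
H → B → D → A: 5 + 8 + 7 = 20
H → I → G → A: 4 + 9 + 1 = 14
H → I → A: 4 + 5 = 9
H → B → G → A: 5 + 4 + 1 = 10
Best route has total 9.

9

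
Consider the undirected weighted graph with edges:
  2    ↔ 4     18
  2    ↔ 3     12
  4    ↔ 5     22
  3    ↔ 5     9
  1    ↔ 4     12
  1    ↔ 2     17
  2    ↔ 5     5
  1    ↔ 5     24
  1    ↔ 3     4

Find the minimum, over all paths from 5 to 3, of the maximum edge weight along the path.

9

Comparing a few candidate routes:
5→3: max(9) = 9
5→2→3: max(5, 12) = 12
5→2→4→1→3: max(5, 18, 12, 4) = 18
5→2→1→3: max(5, 17, 4) = 17
Smallest bottleneck: 9.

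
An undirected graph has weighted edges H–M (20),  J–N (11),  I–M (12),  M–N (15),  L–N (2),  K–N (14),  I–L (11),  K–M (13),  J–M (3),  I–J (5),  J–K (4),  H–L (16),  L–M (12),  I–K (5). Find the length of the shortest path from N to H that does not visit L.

Checking several routes:
N - J - M - H: 11 + 3 + 20 = 34
N - M - H: 15 + 20 = 35
N - K - J - M - H: 14 + 4 + 3 + 20 = 41
N - K - I - J - M - H: 14 + 5 + 5 + 3 + 20 = 47
Shortest: 34.

34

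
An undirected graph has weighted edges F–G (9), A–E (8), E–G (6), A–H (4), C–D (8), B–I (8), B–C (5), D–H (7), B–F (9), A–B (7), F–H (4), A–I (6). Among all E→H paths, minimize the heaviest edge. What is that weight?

Checking several routes:
E→A→I→B→C→D→H: max(8, 6, 8, 5, 8, 7) = 8
E→A→B→C→D→H: max(8, 7, 5, 8, 7) = 8
E→G→F→B→A→H: max(6, 9, 9, 7, 4) = 9
E→G→F→B→C→D→H: max(6, 9, 9, 5, 8, 7) = 9
E→A→H: max(8, 4) = 8
E→G→F→B→I→A→H: max(6, 9, 9, 8, 6, 4) = 9
The minimum achievable maximum is 8.

8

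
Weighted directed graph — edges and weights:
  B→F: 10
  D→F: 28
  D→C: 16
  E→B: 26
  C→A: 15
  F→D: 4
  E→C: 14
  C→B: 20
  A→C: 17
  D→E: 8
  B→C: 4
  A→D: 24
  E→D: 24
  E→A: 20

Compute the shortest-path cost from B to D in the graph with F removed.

Candidate routes:
B-C-A-D: 4 + 15 + 24 = 43
The minimum is 43.

43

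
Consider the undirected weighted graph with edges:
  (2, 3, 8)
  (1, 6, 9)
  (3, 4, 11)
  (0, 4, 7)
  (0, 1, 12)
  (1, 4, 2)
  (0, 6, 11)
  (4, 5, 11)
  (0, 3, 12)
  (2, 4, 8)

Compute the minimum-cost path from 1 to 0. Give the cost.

9

Paths from 1 to 0:
1 → 4 → 3 → 0: 2 + 11 + 12 = 25
1 → 6 → 0: 9 + 11 = 20
1 → 4 → 0: 2 + 7 = 9
1 → 0: 12
1 → 4 → 2 → 3 → 0: 2 + 8 + 8 + 12 = 30
Shortest: 9.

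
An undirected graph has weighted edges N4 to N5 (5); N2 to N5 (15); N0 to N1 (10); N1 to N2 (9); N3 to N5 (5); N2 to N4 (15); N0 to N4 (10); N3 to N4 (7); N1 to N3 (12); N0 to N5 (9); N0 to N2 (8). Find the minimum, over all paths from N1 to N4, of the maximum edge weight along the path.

9

Some routes from N1 to N4:
N1 - N0 - N4: max(10, 10) = 10
N1 - N2 - N0 - N5 - N3 - N4: max(9, 8, 9, 5, 7) = 9
N1 - N0 - N5 - N4: max(10, 9, 5) = 10
N1 - N2 - N0 - N5 - N4: max(9, 8, 9, 5) = 9
The minimum achievable maximum is 9.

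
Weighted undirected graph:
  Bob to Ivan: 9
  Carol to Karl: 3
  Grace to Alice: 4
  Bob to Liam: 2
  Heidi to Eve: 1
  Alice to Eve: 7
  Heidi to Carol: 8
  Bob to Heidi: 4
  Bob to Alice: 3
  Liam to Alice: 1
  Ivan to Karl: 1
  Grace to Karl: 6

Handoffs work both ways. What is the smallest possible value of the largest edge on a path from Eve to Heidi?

A few of the Eve→Heidi routes:
Eve→Alice→Liam→Bob→Ivan→Karl→Carol→Heidi: max(7, 1, 2, 9, 1, 3, 8) = 9
Eve→Alice→Grace→Karl→Carol→Heidi: max(7, 4, 6, 3, 8) = 8
Eve→Alice→Bob→Heidi: max(7, 3, 4) = 7
Eve→Heidi: max(1) = 1
Eve→Alice→Liam→Bob→Heidi: max(7, 1, 2, 4) = 7
The minimum achievable maximum is 1.

1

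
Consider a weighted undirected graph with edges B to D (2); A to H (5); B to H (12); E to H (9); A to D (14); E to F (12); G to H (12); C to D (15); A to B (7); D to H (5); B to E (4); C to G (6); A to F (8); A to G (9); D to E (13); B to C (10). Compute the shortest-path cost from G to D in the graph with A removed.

17

Some routes from G to D avoiding A:
G-C-B-D: 6 + 10 + 2 = 18
G-H-E-B-D: 12 + 9 + 4 + 2 = 27
G-H-B-D: 12 + 12 + 2 = 26
G-H-D: 12 + 5 = 17
G-C-D: 6 + 15 = 21
G-C-B-E-D: 6 + 10 + 4 + 13 = 33
The minimum is 17.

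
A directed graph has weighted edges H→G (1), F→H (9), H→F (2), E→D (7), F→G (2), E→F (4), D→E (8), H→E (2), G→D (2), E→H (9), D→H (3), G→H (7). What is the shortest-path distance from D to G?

4

Checking several routes:
D→H→E→F→G: 3 + 2 + 4 + 2 = 11
D→H→F→G: 3 + 2 + 2 = 7
D→H→G: 3 + 1 = 4
D→E→F→G: 8 + 4 + 2 = 14
Shortest: 4.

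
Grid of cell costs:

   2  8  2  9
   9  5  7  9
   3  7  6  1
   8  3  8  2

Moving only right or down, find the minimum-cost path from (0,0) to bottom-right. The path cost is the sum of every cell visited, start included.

28

One optimal route is r0c0 -> r0c1 -> r0c2 -> r1c2 -> r2c2 -> r2c3 -> r3c3.
Its cost is 2 + 8 + 2 + 7 + 6 + 1 + 2 = 28.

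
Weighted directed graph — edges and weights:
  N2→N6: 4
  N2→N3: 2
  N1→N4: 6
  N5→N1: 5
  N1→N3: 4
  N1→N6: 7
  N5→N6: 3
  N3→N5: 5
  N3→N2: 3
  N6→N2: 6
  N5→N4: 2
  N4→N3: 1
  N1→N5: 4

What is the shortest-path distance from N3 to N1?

Candidate routes:
N3 -> N5 -> N1: 5 + 5 = 10
Shortest: 10.

10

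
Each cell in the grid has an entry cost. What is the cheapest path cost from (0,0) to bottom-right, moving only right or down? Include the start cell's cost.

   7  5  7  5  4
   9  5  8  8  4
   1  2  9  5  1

Best path: [0,0] → [0,1] → [0,2] → [0,3] → [0,4] → [1,4] → [2,4]
Cost: 7 + 5 + 7 + 5 + 4 + 4 + 1 = 33

33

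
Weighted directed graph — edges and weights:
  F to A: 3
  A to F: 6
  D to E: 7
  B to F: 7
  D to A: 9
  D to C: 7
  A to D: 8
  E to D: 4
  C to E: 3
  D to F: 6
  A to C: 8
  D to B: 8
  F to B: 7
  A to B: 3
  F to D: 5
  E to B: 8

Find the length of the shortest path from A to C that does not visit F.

8

Candidate routes:
A-D-C: 8 + 7 = 15
A-C: 8
Shortest: 8.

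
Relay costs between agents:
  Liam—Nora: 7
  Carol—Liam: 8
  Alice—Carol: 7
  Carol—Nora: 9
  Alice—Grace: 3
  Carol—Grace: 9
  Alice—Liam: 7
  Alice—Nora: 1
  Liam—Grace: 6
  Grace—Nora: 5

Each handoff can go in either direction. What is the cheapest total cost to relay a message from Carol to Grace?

9

Checking several routes:
Carol-Nora-Alice-Grace: 9 + 1 + 3 = 13
Carol-Grace: 9
Carol-Alice-Grace: 7 + 3 = 10
Carol-Alice-Nora-Grace: 7 + 1 + 5 = 13
Carol-Liam-Grace: 8 + 6 = 14
The minimum is 9.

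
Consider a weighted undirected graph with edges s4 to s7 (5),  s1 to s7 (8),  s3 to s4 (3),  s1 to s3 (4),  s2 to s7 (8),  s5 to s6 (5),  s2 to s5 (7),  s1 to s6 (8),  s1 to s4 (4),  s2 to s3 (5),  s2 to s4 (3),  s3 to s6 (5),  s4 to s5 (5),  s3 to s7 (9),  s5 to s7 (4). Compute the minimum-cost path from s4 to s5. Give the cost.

A few of the s4→s5 routes:
s4 - s5: 5
s4 - s2 - s5: 3 + 7 = 10
s4 - s3 - s6 - s5: 3 + 5 + 5 = 13
s4 - s3 - s2 - s5: 3 + 5 + 7 = 15
s4 - s7 - s5: 5 + 4 = 9
s4 - s2 - s7 - s5: 3 + 8 + 4 = 15
Best route has total 5.

5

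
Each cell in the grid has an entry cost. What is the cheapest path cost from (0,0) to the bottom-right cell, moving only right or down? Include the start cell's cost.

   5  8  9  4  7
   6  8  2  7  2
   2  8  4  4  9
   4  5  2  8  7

39

Path (0,0)→(1,0)→(2,0)→(3,0)→(3,1)→(3,2)→(3,3)→(3,4): 5 + 6 + 2 + 4 + 5 + 2 + 8 + 7 = 39.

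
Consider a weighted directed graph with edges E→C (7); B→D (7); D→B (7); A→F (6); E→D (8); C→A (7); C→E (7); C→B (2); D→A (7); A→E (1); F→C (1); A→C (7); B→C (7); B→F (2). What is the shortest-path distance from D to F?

9

Checking several routes:
D - A - C - B - F: 7 + 7 + 2 + 2 = 18
D - A - F: 7 + 6 = 13
D - A - E - C - B - F: 7 + 1 + 7 + 2 + 2 = 19
D - B - F: 7 + 2 = 9
Best route has total 9.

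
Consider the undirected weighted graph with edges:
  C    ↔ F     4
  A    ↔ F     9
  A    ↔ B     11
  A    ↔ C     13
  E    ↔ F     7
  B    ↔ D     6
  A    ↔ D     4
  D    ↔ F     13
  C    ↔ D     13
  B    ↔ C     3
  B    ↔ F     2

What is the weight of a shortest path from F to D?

8

A few of the F→D routes:
F - A - D: 9 + 4 = 13
F - D: 13
F - C - B - D: 4 + 3 + 6 = 13
F - B - D: 2 + 6 = 8
Shortest: 8.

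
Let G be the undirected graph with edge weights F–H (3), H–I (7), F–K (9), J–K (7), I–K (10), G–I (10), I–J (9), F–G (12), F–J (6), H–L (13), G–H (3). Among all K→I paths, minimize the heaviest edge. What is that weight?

Some routes from K to I:
K → J → F → H → I: max(7, 6, 3, 7) = 7
K → F → J → I: max(9, 6, 9) = 9
K → F → H → I: max(9, 3, 7) = 9
The minimum achievable maximum is 7.

7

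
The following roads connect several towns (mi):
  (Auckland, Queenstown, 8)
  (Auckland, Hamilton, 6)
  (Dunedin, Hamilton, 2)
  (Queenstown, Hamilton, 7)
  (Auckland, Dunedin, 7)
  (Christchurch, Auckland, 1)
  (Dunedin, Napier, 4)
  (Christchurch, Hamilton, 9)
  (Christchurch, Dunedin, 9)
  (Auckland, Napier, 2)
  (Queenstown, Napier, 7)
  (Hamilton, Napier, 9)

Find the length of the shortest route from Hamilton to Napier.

Checking several routes:
Hamilton-Auckland-Napier: 6 + 2 = 8
Hamilton-Dunedin-Auckland-Napier: 2 + 7 + 2 = 11
Hamilton-Napier: 9
Hamilton-Dunedin-Napier: 2 + 4 = 6
Shortest: 6 mi.

6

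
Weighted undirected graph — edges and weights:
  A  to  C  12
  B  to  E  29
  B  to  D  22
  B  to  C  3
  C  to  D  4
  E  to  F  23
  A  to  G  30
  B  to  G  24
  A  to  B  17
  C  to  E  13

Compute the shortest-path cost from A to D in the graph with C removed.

Candidate routes:
A - B - D: 17 + 22 = 39
A - G - B - D: 30 + 24 + 22 = 76
Shortest: 39.

39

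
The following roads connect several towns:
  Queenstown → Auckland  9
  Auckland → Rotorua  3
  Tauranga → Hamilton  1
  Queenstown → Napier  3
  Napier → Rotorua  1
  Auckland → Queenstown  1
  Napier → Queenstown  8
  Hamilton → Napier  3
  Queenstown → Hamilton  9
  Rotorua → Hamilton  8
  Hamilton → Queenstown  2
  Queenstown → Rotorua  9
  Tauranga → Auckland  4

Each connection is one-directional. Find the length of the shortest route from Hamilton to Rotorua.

Some routes from Hamilton to Rotorua:
Hamilton - Napier - Rotorua: 3 + 1 = 4
Hamilton - Queenstown - Rotorua: 2 + 9 = 11
Hamilton - Queenstown - Auckland - Rotorua: 2 + 9 + 3 = 14
Hamilton - Queenstown - Napier - Rotorua: 2 + 3 + 1 = 6
The minimum is 4.

4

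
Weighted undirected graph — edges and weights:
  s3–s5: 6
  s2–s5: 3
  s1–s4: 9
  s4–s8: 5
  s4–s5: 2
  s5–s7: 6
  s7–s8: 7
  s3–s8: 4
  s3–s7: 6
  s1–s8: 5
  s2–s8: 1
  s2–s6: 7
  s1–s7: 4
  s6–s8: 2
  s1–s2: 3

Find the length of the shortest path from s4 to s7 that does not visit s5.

Checking several routes:
s4 -> s1 -> s7: 9 + 4 = 13
s4 -> s8 -> s7: 5 + 7 = 12
s4 -> s8 -> s2 -> s1 -> s7: 5 + 1 + 3 + 4 = 13
s4 -> s8 -> s1 -> s7: 5 + 5 + 4 = 14
The minimum is 12.

12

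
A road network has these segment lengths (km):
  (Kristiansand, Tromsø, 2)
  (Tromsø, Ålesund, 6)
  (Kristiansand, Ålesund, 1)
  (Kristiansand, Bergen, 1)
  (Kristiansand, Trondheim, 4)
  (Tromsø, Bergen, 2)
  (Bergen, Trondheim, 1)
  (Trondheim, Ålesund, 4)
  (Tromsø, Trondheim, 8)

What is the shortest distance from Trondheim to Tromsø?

3

Comparing a few candidate routes:
Trondheim→Bergen→Tromsø: 1 + 2 = 3
Trondheim→Kristiansand→Bergen→Tromsø: 4 + 1 + 2 = 7
Trondheim→Bergen→Kristiansand→Tromsø: 1 + 1 + 2 = 4
Trondheim→Kristiansand→Tromsø: 4 + 2 = 6
Trondheim→Ålesund→Kristiansand→Tromsø: 4 + 1 + 2 = 7
Shortest: 3 km.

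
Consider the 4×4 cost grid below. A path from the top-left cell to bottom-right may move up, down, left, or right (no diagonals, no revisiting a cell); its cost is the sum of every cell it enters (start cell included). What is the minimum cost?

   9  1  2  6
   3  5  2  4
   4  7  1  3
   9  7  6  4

Best path: [0,0]→[0,1]→[0,2]→[1,2]→[2,2]→[2,3]→[3,3]
Cost: 9 + 1 + 2 + 2 + 1 + 3 + 4 = 22

22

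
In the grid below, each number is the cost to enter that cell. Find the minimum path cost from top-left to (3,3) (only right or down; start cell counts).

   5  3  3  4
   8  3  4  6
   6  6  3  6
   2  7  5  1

Take r0c0→r0c1→r0c2→r1c2→r2c2→r3c2→r3c3 for a total of 5 + 3 + 3 + 4 + 3 + 5 + 1 = 24.

24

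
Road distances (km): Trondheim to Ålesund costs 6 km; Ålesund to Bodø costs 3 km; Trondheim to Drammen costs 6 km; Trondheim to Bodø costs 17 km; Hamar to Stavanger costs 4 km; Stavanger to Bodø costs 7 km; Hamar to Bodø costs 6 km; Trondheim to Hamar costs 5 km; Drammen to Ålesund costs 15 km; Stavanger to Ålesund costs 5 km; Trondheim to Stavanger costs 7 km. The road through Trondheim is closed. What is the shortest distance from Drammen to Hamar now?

Paths from Drammen to Hamar avoiding Trondheim:
Drammen - Ålesund - Bodø - Hamar: 15 + 3 + 6 = 24
Drammen - Ålesund - Bodø - Stavanger - Hamar: 15 + 3 + 7 + 4 = 29
Drammen - Ålesund - Stavanger - Hamar: 15 + 5 + 4 = 24
Drammen - Ålesund - Stavanger - Bodø - Hamar: 15 + 5 + 7 + 6 = 33
Best route has total 24 km.

24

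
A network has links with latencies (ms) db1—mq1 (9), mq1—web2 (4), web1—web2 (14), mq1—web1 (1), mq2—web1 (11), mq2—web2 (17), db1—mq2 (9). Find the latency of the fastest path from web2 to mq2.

Routes from web2 to mq2:
web2-web1-mq1-db1-mq2: 14 + 1 + 9 + 9 = 33
web2-web1-mq2: 14 + 11 = 25
web2-mq1-db1-mq2: 4 + 9 + 9 = 22
web2-mq1-web1-mq2: 4 + 1 + 11 = 16
web2-mq2: 17
Best route has total 16 ms.

16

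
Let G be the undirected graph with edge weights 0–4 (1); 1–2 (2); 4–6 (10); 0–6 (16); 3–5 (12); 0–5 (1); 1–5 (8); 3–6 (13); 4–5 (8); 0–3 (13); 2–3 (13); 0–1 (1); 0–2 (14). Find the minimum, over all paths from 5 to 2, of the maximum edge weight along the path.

Comparing a few candidate routes:
5-4-0-1-2: max(8, 1, 1, 2) = 8
5-1-2: max(8, 2) = 8
5-0-1-2: max(1, 1, 2) = 2
The minimum achievable maximum is 2.

2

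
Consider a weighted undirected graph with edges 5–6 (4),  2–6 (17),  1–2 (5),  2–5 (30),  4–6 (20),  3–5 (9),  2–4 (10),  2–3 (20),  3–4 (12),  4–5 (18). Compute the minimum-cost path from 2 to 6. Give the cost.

A few of the 2→6 routes:
2 -> 6: 17
2 -> 4 -> 5 -> 6: 10 + 18 + 4 = 32
2 -> 5 -> 6: 30 + 4 = 34
2 -> 4 -> 6: 10 + 20 = 30
2 -> 3 -> 5 -> 6: 20 + 9 + 4 = 33
Best route has total 17.

17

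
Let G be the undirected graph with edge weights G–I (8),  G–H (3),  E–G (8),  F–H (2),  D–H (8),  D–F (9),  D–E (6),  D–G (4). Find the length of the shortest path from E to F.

13

A few of the E→F routes:
E - D - G - H - F: 6 + 4 + 3 + 2 = 15
E - D - F: 6 + 9 = 15
E - D - H - F: 6 + 8 + 2 = 16
E - G - H - F: 8 + 3 + 2 = 13
E - G - D - F: 8 + 4 + 9 = 21
Shortest: 13.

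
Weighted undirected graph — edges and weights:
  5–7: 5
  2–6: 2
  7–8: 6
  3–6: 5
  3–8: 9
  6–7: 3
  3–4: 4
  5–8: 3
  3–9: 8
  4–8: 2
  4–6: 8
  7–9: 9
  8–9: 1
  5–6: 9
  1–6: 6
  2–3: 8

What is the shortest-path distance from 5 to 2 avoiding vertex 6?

Comparing a few candidate routes:
5→7→8→4→3→2: 5 + 6 + 2 + 4 + 8 = 25
5→8→9→3→2: 3 + 1 + 8 + 8 = 20
5→7→8→9→3→2: 5 + 6 + 1 + 8 + 8 = 28
5→8→3→2: 3 + 9 + 8 = 20
5→8→4→3→2: 3 + 2 + 4 + 8 = 17
Shortest: 17.

17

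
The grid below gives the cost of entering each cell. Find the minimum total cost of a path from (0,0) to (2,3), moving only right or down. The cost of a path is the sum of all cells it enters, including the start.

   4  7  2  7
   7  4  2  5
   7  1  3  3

Cheapest: (0,0) -> (0,1) -> (0,2) -> (1,2) -> (2,2) -> (2,3)
  4 + 7 + 2 + 2 + 3 + 3 = 21

21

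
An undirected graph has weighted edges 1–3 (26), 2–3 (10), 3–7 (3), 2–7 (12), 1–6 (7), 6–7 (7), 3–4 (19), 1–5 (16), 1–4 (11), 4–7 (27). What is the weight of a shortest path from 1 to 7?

Comparing a few candidate routes:
1-4-3-7: 11 + 19 + 3 = 33
1-4-7: 11 + 27 = 38
1-3-2-7: 26 + 10 + 12 = 48
1-3-7: 26 + 3 = 29
1-6-7: 7 + 7 = 14
The minimum is 14.

14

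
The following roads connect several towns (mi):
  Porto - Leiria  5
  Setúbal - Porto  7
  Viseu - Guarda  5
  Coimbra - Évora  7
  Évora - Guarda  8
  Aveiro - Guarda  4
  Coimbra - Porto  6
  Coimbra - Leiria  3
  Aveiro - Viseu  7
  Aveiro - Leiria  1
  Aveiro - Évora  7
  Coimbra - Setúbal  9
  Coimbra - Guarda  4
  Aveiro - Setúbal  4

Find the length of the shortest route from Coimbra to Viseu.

9

Checking several routes:
Coimbra→Guarda→Aveiro→Viseu: 4 + 4 + 7 = 15
Coimbra→Leiria→Aveiro→Guarda→Viseu: 3 + 1 + 4 + 5 = 13
Coimbra→Guarda→Viseu: 4 + 5 = 9
Coimbra→Leiria→Aveiro→Viseu: 3 + 1 + 7 = 11
Shortest: 9 mi.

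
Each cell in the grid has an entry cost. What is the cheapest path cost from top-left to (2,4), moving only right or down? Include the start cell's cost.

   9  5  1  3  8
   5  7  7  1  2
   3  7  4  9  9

Take (0,0) → (0,1) → (0,2) → (0,3) → (1,3) → (1,4) → (2,4) for a total of 9 + 5 + 1 + 3 + 1 + 2 + 9 = 30.

30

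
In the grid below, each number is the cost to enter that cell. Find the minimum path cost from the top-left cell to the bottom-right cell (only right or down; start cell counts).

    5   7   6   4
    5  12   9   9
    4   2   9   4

Path [0,0] [1,0] [2,0] [2,1] [2,2] [2,3]: 5 + 5 + 4 + 2 + 9 + 4 = 29.

29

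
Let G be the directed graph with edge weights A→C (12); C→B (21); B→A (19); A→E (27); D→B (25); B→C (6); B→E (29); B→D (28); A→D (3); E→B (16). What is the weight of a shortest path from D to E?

Paths from D to E:
D - B - A - E: 25 + 19 + 27 = 71
D - B - E: 25 + 29 = 54
Best route has total 54.

54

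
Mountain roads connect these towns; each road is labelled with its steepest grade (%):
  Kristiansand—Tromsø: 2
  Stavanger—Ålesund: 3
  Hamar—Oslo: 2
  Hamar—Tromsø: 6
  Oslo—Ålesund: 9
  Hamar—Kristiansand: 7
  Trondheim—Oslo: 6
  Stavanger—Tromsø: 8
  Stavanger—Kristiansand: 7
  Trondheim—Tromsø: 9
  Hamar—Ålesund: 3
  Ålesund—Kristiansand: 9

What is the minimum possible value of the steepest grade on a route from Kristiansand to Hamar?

6

Checking several routes:
Kristiansand -> Stavanger -> Ålesund -> Hamar: max(7, 3, 3) = 7
Kristiansand -> Tromsø -> Trondheim -> Oslo -> Ålesund -> Hamar: max(2, 9, 6, 9, 3) = 9
Kristiansand -> Stavanger -> Tromsø -> Hamar: max(7, 8, 6) = 8
Kristiansand -> Tromsø -> Stavanger -> Ålesund -> Hamar: max(2, 8, 3, 3) = 8
Kristiansand -> Hamar: max(7) = 7
Kristiansand -> Tromsø -> Hamar: max(2, 6) = 6
The minimum achievable maximum is 6%.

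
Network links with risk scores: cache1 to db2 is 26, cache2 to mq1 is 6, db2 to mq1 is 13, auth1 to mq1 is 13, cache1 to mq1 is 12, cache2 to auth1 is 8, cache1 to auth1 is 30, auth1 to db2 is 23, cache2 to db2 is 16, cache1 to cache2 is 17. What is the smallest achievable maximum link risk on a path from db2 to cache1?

Checking several routes:
db2-cache2-cache1: max(16, 17) = 17
db2-mq1-cache1: max(13, 12) = 13
db2-cache2-auth1-mq1-cache1: max(16, 8, 13, 12) = 16
db2-cache2-mq1-cache1: max(16, 6, 12) = 16
db2-mq1-cache2-cache1: max(13, 6, 17) = 17
Smallest bottleneck: 13.

13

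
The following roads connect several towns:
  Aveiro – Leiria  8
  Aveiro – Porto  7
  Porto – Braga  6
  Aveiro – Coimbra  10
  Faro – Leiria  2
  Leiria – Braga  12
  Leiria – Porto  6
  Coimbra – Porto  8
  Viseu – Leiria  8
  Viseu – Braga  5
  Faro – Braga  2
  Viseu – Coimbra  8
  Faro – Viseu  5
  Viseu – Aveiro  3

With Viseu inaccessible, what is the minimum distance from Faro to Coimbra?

Some routes from Faro to Coimbra avoiding Viseu:
Faro - Leiria - Aveiro - Coimbra: 2 + 8 + 10 = 20
Faro - Leiria - Aveiro - Porto - Coimbra: 2 + 8 + 7 + 8 = 25
Faro - Leiria - Porto - Coimbra: 2 + 6 + 8 = 16
Faro - Braga - Porto - Coimbra: 2 + 6 + 8 = 16
Faro - Braga - Porto - Aveiro - Coimbra: 2 + 6 + 7 + 10 = 25
Shortest: 16.

16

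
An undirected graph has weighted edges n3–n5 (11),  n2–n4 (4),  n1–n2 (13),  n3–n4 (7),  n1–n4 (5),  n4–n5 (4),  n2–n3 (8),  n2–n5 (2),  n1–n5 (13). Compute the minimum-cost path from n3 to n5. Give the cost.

10

Some routes from n3 to n5:
n3-n5: 11
n3-n4-n5: 7 + 4 = 11
n3-n2-n5: 8 + 2 = 10
n3-n4-n2-n5: 7 + 4 + 2 = 13
Shortest: 10.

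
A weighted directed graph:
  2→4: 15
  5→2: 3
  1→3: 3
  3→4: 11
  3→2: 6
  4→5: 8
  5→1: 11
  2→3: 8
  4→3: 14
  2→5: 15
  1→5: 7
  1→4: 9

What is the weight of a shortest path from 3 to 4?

Candidate routes:
3 -> 2 -> 5 -> 1 -> 4: 6 + 15 + 11 + 9 = 41
3 -> 4: 11
3 -> 2 -> 4: 6 + 15 = 21
Shortest: 11.

11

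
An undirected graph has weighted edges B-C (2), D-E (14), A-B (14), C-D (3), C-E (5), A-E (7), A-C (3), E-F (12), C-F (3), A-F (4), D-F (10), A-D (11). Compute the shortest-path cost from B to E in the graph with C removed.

Routes from B to E avoiding C:
B-A-E: 14 + 7 = 21
B-A-F-E: 14 + 4 + 12 = 30
B-A-D-F-E: 14 + 11 + 10 + 12 = 47
B-A-F-D-E: 14 + 4 + 10 + 14 = 42
B-A-D-E: 14 + 11 + 14 = 39
Best route has total 21.

21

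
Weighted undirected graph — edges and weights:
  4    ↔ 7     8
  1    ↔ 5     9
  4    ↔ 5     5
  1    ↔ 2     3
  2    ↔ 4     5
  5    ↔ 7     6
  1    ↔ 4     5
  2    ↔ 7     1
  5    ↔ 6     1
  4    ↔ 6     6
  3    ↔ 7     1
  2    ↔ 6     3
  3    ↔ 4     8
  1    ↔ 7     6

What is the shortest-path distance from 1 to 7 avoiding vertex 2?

6

Comparing a few candidate routes:
1 -> 7: 6
1 -> 4 -> 7: 5 + 8 = 13
1 -> 4 -> 3 -> 7: 5 + 8 + 1 = 14
Best route has total 6.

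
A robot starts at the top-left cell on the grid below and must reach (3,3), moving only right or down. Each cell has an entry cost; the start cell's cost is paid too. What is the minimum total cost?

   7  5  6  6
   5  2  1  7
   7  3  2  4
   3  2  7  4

Path (0,0) -> (0,1) -> (1,1) -> (1,2) -> (2,2) -> (2,3) -> (3,3): 7 + 5 + 2 + 1 + 2 + 4 + 4 = 25.
(Top row then right column would cost 39.)

25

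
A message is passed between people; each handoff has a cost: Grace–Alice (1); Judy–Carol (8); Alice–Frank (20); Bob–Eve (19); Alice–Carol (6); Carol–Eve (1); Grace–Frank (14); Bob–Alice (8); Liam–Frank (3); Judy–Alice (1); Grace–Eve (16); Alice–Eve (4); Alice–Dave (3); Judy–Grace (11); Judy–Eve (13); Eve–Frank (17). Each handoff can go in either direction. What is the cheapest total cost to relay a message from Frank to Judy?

16

A few of the Frank→Judy routes:
Frank-Eve-Alice-Judy: 17 + 4 + 1 = 22
Frank-Alice-Judy: 20 + 1 = 21
Frank-Eve-Carol-Alice-Judy: 17 + 1 + 6 + 1 = 25
Frank-Grace-Alice-Judy: 14 + 1 + 1 = 16
Frank-Grace-Judy: 14 + 11 = 25
Best route has total 16.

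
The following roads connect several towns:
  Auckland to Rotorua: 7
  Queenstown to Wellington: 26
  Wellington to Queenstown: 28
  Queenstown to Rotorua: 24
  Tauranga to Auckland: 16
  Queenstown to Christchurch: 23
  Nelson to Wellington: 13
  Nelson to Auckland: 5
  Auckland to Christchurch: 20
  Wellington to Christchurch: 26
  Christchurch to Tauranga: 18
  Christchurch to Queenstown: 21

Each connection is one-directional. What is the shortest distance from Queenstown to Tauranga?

Candidate routes:
Queenstown → Christchurch → Tauranga: 23 + 18 = 41
Queenstown → Wellington → Christchurch → Tauranga: 26 + 26 + 18 = 70
The minimum is 41.

41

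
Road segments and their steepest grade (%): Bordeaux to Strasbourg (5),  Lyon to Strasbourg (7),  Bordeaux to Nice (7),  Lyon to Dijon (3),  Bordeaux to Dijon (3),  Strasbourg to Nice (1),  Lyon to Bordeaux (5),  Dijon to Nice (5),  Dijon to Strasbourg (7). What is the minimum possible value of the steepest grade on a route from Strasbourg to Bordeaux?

A few of the Strasbourg→Bordeaux routes:
Strasbourg-Nice-Dijon-Lyon-Bordeaux: max(1, 5, 3, 5) = 5
Strasbourg-Lyon-Dijon-Nice-Bordeaux: max(7, 3, 5, 7) = 7
Strasbourg-Nice-Bordeaux: max(1, 7) = 7
Strasbourg-Nice-Dijon-Bordeaux: max(1, 5, 3) = 5
Strasbourg-Bordeaux: max(5) = 5
Smallest bottleneck: 5%.

5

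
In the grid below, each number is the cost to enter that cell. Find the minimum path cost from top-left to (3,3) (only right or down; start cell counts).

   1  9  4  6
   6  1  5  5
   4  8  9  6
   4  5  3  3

26

Path (0,0) (1,0) (2,0) (3,0) (3,1) (3,2) (3,3): 1 + 6 + 4 + 4 + 5 + 3 + 3 = 26.
For comparison, the top-then-right route costs 34.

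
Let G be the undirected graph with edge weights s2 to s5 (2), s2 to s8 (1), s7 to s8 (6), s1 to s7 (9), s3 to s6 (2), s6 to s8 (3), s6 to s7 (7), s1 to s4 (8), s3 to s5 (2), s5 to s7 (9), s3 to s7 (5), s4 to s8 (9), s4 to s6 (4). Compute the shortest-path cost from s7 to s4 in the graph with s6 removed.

Paths from s7 to s4 avoiding s6:
s7 - s5 - s2 - s8 - s4: 9 + 2 + 1 + 9 = 21
s7 - s3 - s5 - s2 - s8 - s4: 5 + 2 + 2 + 1 + 9 = 19
s7 - s8 - s4: 6 + 9 = 15
s7 - s1 - s4: 9 + 8 = 17
Shortest: 15.

15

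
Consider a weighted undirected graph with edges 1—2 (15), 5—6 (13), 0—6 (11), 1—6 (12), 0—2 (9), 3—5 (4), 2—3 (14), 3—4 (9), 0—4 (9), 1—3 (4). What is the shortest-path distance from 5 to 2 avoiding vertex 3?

Paths from 5 to 2 avoiding 3:
5 -> 6 -> 1 -> 2: 13 + 12 + 15 = 40
5 -> 6 -> 0 -> 2: 13 + 11 + 9 = 33
Shortest: 33.

33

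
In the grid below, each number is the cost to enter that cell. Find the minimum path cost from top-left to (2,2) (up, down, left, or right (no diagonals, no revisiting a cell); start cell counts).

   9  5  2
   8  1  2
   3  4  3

Cheapest: [0,0] → [0,1] → [1,1] → [1,2] → [2,2]
  9 + 5 + 1 + 2 + 3 = 20

20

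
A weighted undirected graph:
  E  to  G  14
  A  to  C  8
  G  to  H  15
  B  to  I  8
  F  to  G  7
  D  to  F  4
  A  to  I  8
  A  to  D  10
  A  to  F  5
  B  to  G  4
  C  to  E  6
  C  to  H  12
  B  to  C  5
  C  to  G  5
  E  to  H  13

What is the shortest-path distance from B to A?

13

Checking several routes:
B - C - A: 5 + 8 = 13
B - I - A: 8 + 8 = 16
B - G - F - A: 4 + 7 + 5 = 16
B - C - G - F - A: 5 + 5 + 7 + 5 = 22
B - G - F - D - A: 4 + 7 + 4 + 10 = 25
B - G - C - A: 4 + 5 + 8 = 17
Shortest: 13.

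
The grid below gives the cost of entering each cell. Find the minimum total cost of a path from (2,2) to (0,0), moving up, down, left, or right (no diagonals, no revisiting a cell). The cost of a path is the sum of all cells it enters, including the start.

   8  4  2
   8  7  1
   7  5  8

23

Take (2,2) -> (1,2) -> (0,2) -> (0,1) -> (0,0) for a total of 8 + 1 + 2 + 4 + 8 = 23.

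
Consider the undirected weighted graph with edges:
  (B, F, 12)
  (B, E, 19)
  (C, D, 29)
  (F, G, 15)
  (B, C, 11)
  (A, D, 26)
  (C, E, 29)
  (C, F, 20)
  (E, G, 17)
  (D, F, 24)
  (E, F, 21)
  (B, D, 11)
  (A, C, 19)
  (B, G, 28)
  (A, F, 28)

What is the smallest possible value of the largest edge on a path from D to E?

Checking several routes:
D - B - E: max(11, 19) = 19
D - B - C - F - G - E: max(11, 11, 20, 15, 17) = 20
D - B - C - F - E: max(11, 11, 20, 21) = 21
D - B - F - G - E: max(11, 12, 15, 17) = 17
Best route has worst link 17.

17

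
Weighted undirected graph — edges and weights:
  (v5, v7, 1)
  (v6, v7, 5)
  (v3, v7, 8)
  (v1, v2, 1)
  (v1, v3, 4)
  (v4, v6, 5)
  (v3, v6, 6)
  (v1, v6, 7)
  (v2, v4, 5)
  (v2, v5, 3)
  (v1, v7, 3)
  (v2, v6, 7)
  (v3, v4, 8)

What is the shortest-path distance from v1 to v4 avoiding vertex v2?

12

Checking several routes:
v1 -> v7 -> v6 -> v4: 3 + 5 + 5 = 13
v1 -> v3 -> v4: 4 + 8 = 12
v1 -> v6 -> v4: 7 + 5 = 12
v1 -> v3 -> v6 -> v4: 4 + 6 + 5 = 15
Best route has total 12.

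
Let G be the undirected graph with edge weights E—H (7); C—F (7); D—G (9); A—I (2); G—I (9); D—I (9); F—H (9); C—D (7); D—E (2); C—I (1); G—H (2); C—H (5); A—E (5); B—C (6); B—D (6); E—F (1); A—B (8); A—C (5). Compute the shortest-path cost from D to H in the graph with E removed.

Checking several routes:
D-C-I-G-H: 7 + 1 + 9 + 2 = 19
D-B-C-H: 6 + 6 + 5 = 17
D-G-H: 9 + 2 = 11
D-I-C-H: 9 + 1 + 5 = 15
D-C-H: 7 + 5 = 12
Shortest: 11.

11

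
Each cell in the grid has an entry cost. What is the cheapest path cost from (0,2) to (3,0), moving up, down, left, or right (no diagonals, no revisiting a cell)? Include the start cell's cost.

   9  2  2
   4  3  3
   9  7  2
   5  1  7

Cheapest: r0c2 → r0c1 → r1c1 → r2c1 → r3c1 → r3c0
  2 + 2 + 3 + 7 + 1 + 5 = 20

20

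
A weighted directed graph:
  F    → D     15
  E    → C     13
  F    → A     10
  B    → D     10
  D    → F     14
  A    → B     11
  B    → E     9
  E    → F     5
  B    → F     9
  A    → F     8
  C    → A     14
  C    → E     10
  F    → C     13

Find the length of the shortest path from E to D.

Checking several routes:
E→C→A→F→D: 13 + 14 + 8 + 15 = 50
E→C→A→B→D: 13 + 14 + 11 + 10 = 48
E→F→A→B→D: 5 + 10 + 11 + 10 = 36
E→F→D: 5 + 15 = 20
Shortest: 20.

20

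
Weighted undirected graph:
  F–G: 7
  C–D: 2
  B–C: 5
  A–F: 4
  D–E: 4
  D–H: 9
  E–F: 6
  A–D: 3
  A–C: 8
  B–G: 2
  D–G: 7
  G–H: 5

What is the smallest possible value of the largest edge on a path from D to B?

5

A few of the D→B routes:
D-C-B: max(2, 5) = 5
D-E-F-G-B: max(4, 6, 7, 2) = 7
D-A-F-G-B: max(3, 4, 7, 2) = 7
D-A-C-B: max(3, 8, 5) = 8
D-G-B: max(7, 2) = 7
D-C-A-F-G-B: max(2, 8, 4, 7, 2) = 8
Best route has worst link 5.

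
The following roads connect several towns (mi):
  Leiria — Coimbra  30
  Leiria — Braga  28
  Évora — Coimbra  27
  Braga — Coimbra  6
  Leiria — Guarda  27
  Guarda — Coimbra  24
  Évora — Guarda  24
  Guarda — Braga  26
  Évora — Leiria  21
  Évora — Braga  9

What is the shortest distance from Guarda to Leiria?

27

A few of the Guarda→Leiria routes:
Guarda→Coimbra→Leiria: 24 + 30 = 54
Guarda→Leiria: 27
Guarda→Évora→Leiria: 24 + 21 = 45
Shortest: 27 mi.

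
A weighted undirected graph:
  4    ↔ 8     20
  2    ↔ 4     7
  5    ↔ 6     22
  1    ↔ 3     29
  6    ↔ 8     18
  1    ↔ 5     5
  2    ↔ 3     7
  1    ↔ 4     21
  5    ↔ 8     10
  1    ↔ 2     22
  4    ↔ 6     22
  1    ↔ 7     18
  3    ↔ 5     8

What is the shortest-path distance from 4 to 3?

14

Checking several routes:
4→1→5→3: 21 + 5 + 8 = 34
4→8→5→3: 20 + 10 + 8 = 38
4→2→3: 7 + 7 = 14
The minimum is 14.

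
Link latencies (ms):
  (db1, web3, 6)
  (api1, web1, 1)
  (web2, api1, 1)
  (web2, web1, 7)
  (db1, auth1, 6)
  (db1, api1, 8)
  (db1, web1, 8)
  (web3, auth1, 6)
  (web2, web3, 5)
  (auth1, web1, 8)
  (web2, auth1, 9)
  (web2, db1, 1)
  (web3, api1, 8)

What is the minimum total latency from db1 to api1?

2

Comparing a few candidate routes:
db1-web2-web1-api1: 1 + 7 + 1 = 9
db1-web3-web2-api1: 6 + 5 + 1 = 12
db1-web2-api1: 1 + 1 = 2
db1-api1: 8
db1-web1-api1: 8 + 1 = 9
Shortest: 2 ms.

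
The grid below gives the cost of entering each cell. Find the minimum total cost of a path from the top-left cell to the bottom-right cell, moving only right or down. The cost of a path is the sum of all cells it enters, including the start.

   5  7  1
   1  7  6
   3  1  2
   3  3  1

13

Take r0c0 -> r1c0 -> r2c0 -> r2c1 -> r2c2 -> r3c2 for a total of 5 + 1 + 3 + 1 + 2 + 1 = 13.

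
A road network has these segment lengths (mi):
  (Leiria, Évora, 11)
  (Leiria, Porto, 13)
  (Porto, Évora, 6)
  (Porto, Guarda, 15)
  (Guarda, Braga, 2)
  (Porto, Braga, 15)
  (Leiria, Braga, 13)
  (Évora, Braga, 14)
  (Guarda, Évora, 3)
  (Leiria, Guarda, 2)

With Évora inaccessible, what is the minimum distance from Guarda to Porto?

Paths from Guarda to Porto avoiding Évora:
Guarda -> Braga -> Porto: 2 + 15 = 17
Guarda -> Leiria -> Porto: 2 + 13 = 15
Guarda -> Braga -> Leiria -> Porto: 2 + 13 + 13 = 28
Guarda -> Porto: 15
Guarda -> Leiria -> Braga -> Porto: 2 + 13 + 15 = 30
Best route has total 15 mi.

15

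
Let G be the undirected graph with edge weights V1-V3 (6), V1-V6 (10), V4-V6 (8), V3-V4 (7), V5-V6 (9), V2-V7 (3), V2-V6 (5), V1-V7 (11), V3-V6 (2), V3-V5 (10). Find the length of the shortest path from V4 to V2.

Checking several routes:
V4→V3→V6→V2: 7 + 2 + 5 = 14
V4→V3→V1→V7→V2: 7 + 6 + 11 + 3 = 27
V4→V6→V2: 8 + 5 = 13
The minimum is 13.

13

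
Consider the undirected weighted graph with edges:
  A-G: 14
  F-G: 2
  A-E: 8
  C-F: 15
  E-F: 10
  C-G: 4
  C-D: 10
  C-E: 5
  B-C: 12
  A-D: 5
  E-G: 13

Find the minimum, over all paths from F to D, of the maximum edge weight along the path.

8

A few of the F→D routes:
F-G-C-E-A-D: max(2, 4, 5, 8, 5) = 8
F-E-A-D: max(10, 8, 5) = 10
F-E-C-D: max(10, 5, 10) = 10
The minimum achievable maximum is 8.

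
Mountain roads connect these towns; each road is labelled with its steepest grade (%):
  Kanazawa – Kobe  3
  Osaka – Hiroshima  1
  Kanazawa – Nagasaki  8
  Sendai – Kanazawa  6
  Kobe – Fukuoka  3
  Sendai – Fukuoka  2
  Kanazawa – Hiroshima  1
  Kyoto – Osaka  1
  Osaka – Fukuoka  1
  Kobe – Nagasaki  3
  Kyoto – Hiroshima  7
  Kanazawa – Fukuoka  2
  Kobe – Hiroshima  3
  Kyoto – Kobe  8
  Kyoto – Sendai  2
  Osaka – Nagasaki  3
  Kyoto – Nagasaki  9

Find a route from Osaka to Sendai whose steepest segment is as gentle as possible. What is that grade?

2

Some routes from Osaka to Sendai:
Osaka-Nagasaki-Kobe-Fukuoka-Sendai: max(3, 3, 3, 2) = 3
Osaka-Hiroshima-Kanazawa-Fukuoka-Sendai: max(1, 1, 2, 2) = 2
Osaka-Fukuoka-Sendai: max(1, 2) = 2
Osaka-Nagasaki-Kobe-Hiroshima-Kanazawa-Fukuoka-Sendai: max(3, 3, 3, 1, 2, 2) = 3
Osaka-Nagasaki-Kobe-Kanazawa-Fukuoka-Sendai: max(3, 3, 3, 2, 2) = 3
Osaka-Kyoto-Sendai: max(1, 2) = 2
The minimum achievable maximum is 2%.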